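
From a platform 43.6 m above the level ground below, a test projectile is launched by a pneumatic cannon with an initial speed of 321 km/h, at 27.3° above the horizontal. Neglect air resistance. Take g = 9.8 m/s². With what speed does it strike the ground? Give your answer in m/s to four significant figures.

Convert: 321 km/h = 321/3.6 = 89.17 m/s.
Horizontal component vₓ = 89.17 cos 27.3° = 79.24 m/s; vertical v_y0 = 89.17 sin 27.3° = 40.90 m/s.
With up positive and y = 0 at the ground: y(t) = 43.6 + (40.90) t − 4.900 t². Setting y = 0 and taking the positive root: t = [40.90 + √(40.90² + 2·9.80·43.6)] / 9.80 = (40.90 + 50.27) / 9.80 = 9.303 s.
Vertical velocity at impact: v_y = v_y0 − g t = 40.90 − 9.80 × 9.303 = −50.27 m/s.
Speed: |v| = √(vₓ² + v_y²) = √(79.24² + 50.27²) = 93.84 m/s.

93.84 m/s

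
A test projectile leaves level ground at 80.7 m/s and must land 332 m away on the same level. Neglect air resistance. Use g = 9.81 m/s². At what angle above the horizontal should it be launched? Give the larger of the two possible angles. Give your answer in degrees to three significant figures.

R = v₀² sin 2θ / g gives sin 2θ = gR/v₀² = 9.81·332/80.7² = 0.5001.
2θ = 30.01° or 180° − 30.01° = 150.0°, so θ = 15.00° or 75.00°.
The larger angle is 75.00°.

75.0°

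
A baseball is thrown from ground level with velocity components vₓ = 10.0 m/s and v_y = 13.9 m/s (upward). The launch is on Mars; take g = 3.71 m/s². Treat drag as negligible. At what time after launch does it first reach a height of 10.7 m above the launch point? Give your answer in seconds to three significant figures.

Height y(t) = 13.90 t − 1.855 t² = 10.7 gives 1.855 t² − 13.90 t + 10.7 = 0.
t = [13.90 ± √(13.90² − 2·3.71·10.7)] / 3.71 = (13.90 ± 10.67) / 3.71, so t = 0.8710 s or t = 6.622 s.
The first (ascending) time is 0.8710 s.

0.871 s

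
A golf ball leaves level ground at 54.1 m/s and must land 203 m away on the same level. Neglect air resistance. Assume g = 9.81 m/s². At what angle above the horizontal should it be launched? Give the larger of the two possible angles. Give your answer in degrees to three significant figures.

68.6°

From R = (v₀²/g) sin 2θ: sin 2θ = 9.81 × 203 / 2926.8 = 0.6804.
2θ = 42.88° or 180° − 42.88° = 137.1°, so θ = 21.44° or 68.56°.
The larger angle is 68.56°.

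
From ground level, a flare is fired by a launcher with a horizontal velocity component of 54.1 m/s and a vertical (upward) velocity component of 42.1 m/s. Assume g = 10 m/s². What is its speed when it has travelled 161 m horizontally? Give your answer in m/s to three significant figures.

At x = 161 m, t = x/vₓ = 161/54.10 = 2.976 s.
Vertical velocity there: v_y = v_y0 − g t = 42.10 − 10.0 × 2.976 = 12.34 m/s.
Speed: √(vₓ² + v_y²) = √(54.10² + 12.34²) = 55.49 m/s.

55.5 m/s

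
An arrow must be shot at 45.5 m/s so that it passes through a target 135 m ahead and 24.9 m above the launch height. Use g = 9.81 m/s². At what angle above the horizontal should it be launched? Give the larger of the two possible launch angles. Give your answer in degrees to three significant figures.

68.2°

Trajectory: y = x tanθ − g x² (1 + tan²θ)/(2v₀²). With x = 135, y = 24.9, v₀ = 45.5, g = 9.81:
43.18 tan²θ − 135 tanθ + (68.08) = 0.
tanθ = [135 ± √(135² − 4 × 43.18 × (68.08))] / (2 × 43.18) = (135 ± 80.41) / 86.36, giving tanθ = 0.6321 or 2.494.
θ = 32.30° or 68.15°; the larger is 68.15°.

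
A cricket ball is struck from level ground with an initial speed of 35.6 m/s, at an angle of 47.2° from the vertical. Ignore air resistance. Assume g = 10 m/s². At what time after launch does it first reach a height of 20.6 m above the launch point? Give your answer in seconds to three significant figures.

1.10 s

Horizontal component vₓ = 35.60 sin 47.2° = 26.12 m/s; vertical v_y0 = 35.60 cos 47.2° = 24.19 m/s.
Set y = v_y0 t − ½ g t² = 20.6: 5.000 t² − 24.19 t + 20.6 = 0.
Quadratic formula: t = (24.19 ± √173.06) / 10.0 = (24.19 ± 13.16) / 10.0 → t = 1.103 s or 3.734 s.
The first (ascending) time is 1.103 s.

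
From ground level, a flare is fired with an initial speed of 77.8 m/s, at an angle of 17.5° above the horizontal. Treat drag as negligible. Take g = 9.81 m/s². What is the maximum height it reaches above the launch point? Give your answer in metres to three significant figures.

27.9 m

vₓ = 77.80 cos 17.5° = 74.20 m/s; v_y0 = 77.80 sin 17.5° = 23.39 m/s.
At the apex v_y = 0, so H = v_y0²/(2g) = 23.39²/19.62 = 27.90 m.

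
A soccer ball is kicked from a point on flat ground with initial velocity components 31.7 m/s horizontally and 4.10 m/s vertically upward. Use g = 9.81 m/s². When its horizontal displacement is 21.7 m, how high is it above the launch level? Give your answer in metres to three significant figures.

0.508 m

At x = 21.7 m, t = x/vₓ = 21.7/31.70 = 0.6845 s.
Height: y = v_y0 t − ½ g t² = 4.100 × 0.6845 − 4.905 × 0.6845² = 2.807 − 2.298 = 0.5081 m.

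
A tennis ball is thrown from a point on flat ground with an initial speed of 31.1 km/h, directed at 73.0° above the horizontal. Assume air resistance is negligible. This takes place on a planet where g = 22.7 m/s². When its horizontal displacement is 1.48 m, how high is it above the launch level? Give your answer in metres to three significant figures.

0.944 m

Convert: 31.1 km/h = 31.1/3.6 = 8.639 m/s.
Resolve: vₓ = 8.639 cos 73.0° = 2.526 m/s and v_y0 = 8.639 sin 73.0° = 8.261 m/s.
Time to reach x = 1.48 m: t = x/vₓ = 1.48/2.526 = 0.5860 s.
Height: y = v_y0 t − ½ g t² = 8.261 × 0.5860 − 11.35 × 0.5860² = 4.841 − 3.897 = 0.9438 m.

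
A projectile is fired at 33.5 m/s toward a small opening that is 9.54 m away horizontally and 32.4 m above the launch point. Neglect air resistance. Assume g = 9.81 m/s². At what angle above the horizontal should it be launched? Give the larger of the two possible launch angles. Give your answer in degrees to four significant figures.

87.11°

Trajectory: y = x tanθ − g x² (1 + tan²θ)/(2v₀²). With x = 9.54, y = 32.4, v₀ = 33.5, g = 9.81:
0.3978 tan²θ − 9.54 tanθ + (32.80) = 0.
tanθ = [9.54 ± √(9.54² − 4 × 0.3978 × (32.80))] / (2 × 0.3978) = (9.54 ± 6.231) / 0.7956, giving tanθ = 4.159 or 19.82.
θ = 76.48° or 87.11°; the larger is 87.11°.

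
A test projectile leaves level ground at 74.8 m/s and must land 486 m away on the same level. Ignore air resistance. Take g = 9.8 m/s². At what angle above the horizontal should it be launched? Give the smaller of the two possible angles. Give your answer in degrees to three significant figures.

Level-ground range R = v₀² sin(2θ)/g ⇒ sin(2θ) = gR/v₀² = 9.80 × 486 / 74.8² = 0.8513.
2θ = 58.35° or 180° − 58.35° = 121.7°, so θ = 29.17° or 60.83°.
The smaller angle is 29.17°.

29.2°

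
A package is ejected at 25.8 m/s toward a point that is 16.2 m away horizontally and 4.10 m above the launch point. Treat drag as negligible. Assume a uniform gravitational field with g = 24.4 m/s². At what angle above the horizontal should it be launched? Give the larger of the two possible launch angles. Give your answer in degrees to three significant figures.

Trajectory: y = x tanθ − g x² (1 + tan²θ)/(2v₀²). With x = 16.2, y = 4.10, v₀ = 25.8, g = 24.4:
4.810 tan²θ − 16.2 tanθ + (8.910) = 0.
tanθ = [16.2 ± √(16.2² − 4 × 4.810 × (8.910))] / (2 × 4.810) = (16.2 ± 9.540) / 9.620, giving tanθ = 0.6923 or 2.676.
θ = 34.70° or 69.51°; the larger is 69.51°.

69.5°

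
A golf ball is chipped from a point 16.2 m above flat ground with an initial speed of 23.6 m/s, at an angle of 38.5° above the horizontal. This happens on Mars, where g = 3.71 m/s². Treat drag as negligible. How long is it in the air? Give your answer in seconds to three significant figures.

8.90 s

Horizontal component vₓ = 23.60 cos 38.5° = 18.47 m/s; vertical v_y0 = 23.60 sin 38.5° = 14.69 m/s.
With up positive and y = 0 at the ground: y(t) = 16.2 + (14.69) t − 1.855 t². Setting y = 0 and taking the positive root: t = [14.69 + √(14.69² + 2·3.71·16.2)] / 3.71 = (14.69 + 18.33) / 3.71 = 8.901 s.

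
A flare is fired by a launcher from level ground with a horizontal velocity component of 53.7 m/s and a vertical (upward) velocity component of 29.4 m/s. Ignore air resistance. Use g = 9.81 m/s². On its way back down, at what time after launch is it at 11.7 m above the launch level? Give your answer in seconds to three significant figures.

5.57 s

Set y = v_y0 t − ½ g t² = 11.7: 4.905 t² − 29.40 t + 11.7 = 0.
t = [29.40 ± √(29.40² − 2·9.81·11.7)] / 9.81 = (29.40 ± 25.20) / 9.81, so t = 0.4286 s or t = 5.565 s.
The descending-branch root is 5.565 s.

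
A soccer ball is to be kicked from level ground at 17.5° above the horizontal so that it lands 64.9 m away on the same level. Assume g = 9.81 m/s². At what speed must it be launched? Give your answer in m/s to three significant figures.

From R = (v₀² / g) sin 2θ: v₀ = √(gR / sin 2θ).
v₀ = √(9.81 × 64.9 / sin 35.00°) = √(636.7 / 0.5736) = √1110.0 = 33.32 m/s.

33.3 m/s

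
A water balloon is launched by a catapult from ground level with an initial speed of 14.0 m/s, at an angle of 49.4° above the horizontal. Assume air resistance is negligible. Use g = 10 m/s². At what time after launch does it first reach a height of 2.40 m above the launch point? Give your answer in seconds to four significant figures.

vₓ = 14.00 cos 49.4° = 9.111 m/s; v_y0 = 14.00 sin 49.4° = 10.63 m/s.
Height y(t) = 10.63 t − 5.000 t² = 2.40 gives 5.000 t² − 10.63 t + 2.40 = 0.
t = [10.63 ± √(10.63² − 2·10.0·2.40)] / 10.0 = (10.63 ± 8.062) / 10.0, so t = 0.2568 s or t = 1.869 s.
The first (ascending) time is 0.2568 s.

0.2568 s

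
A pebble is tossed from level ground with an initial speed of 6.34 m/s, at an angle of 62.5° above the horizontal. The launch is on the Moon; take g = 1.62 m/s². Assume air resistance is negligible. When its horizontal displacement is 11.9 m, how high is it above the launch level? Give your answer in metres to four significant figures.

Resolve: vₓ = 6.340 cos 62.5° = 2.927 m/s and v_y0 = 6.340 sin 62.5° = 5.624 m/s.
x = vₓ t ⇒ t = 11.9/2.927 = 4.065 s.
Height: y = v_y0 t − ½ g t² = 5.624 × 4.065 − 0.8100 × 4.065² = 22.86 − 13.38 = 9.476 m.

9.476 m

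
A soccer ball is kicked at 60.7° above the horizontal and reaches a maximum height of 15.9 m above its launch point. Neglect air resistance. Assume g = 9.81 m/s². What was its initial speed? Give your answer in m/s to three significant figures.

At the peak v_y = 0, so v_y0 = √(2gH) = √(2 × 9.81 × 15.9) = 17.66 m/s.
v_y0 = v₀ sin θ ⇒ v₀ = 17.66 / sin 60.7° = 20.25 m/s.

20.3 m/s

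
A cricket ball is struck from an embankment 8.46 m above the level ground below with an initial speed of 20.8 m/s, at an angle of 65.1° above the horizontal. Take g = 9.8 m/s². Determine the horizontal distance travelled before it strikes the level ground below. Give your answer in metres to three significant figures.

vₓ = 20.80 cos 65.1° = 8.758 m/s; v_y0 = 20.80 sin 65.1° = 18.87 m/s.
With up positive and y = 0 at the ground: y(t) = 8.46 + (18.87) t − 4.900 t². Setting y = 0 and taking the positive root: t = [18.87 + √(18.87² + 2·9.80·8.46)] / 9.80 = (18.87 + 22.84) / 9.80 = 4.256 s.
Horizontal distance: R = vₓ t = 8.758 × 4.256 = 37.27 m.

37.3 m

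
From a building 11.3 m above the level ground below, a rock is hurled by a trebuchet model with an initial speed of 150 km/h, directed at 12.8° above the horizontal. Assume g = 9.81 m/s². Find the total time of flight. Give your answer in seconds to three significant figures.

2.73 s

Convert: 150 km/h = 150/3.6 = 41.67 m/s.
vₓ = 41.67 cos 12.8° = 40.63 m/s; v_y0 = 41.67 sin 12.8° = 9.231 m/s.
Vertical motion (up positive, ground at y = 0): 4.905 t² − (9.231) t − 11.3 = 0, so t = (9.231 + √(9.231² + 2·9.81·11.3)) / 9.81 = (9.231 + 17.52) / 9.81 = 2.727 s.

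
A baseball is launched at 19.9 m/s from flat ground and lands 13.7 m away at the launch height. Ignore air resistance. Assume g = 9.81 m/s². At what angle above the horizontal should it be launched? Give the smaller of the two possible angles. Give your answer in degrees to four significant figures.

9.919°

From R = (v₀²/g) sin 2θ: sin 2θ = 9.81 × 13.7 / 396.01 = 0.3394.
2θ = 19.84° or 180° − 19.84° = 160.2°, so θ = 9.919° or 80.08°.
The smaller angle is 9.919°.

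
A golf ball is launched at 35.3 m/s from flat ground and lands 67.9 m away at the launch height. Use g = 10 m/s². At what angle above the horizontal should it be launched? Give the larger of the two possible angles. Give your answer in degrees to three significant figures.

From R = (v₀²/g) sin 2θ: sin 2θ = 10.0 × 67.9 / 1246.1 = 0.5449.
2θ = 33.02° or 180° − 33.02° = 147.0°, so θ = 16.51° or 73.49°.
The larger angle is 73.49°.

73.5°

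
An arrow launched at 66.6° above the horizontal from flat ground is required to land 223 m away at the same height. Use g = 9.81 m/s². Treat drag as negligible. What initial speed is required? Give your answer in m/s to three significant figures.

54.8 m/s

On level ground R = v₀² sin 2θ / g ⇒ v₀ = √(gR / sin 2θ).
v₀ = √(9.81 × 223 / sin 133.2°) = √(2188 / 0.7290) = √3001.0 = 54.78 m/s.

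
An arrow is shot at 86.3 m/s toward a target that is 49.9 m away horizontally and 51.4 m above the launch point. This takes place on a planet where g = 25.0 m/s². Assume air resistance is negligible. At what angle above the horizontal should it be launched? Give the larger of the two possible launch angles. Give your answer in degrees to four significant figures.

84.66°

Trajectory: y = x tanθ − g x² (1 + tan²θ)/(2v₀²). With x = 49.9, y = 51.4, v₀ = 86.3, g = 25.0:
4.179 tan²θ − 49.9 tanθ + (55.58) = 0.
tanθ = [49.9 ± √(49.9² − 4 × 4.179 × (55.58))] / (2 × 4.179) = (49.9 ± 39.51) / 8.358, giving tanθ = 1.243 or 10.70.
θ = 51.19° or 84.66°; the larger is 84.66°.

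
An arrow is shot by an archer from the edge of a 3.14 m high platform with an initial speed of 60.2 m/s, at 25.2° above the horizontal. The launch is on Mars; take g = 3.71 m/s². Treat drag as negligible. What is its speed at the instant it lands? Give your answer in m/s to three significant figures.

vₓ = 60.20 cos 25.2° = 54.47 m/s; v_y0 = 60.20 sin 25.2° = 25.63 m/s.
The projectile lands when y = 3.14 + (25.63) t − ½·3.71·t² = 0. Positive root: t = (25.63 + √(25.63² + 2·3.71·3.14)) / 3.71 = (25.63 + 26.08) / 3.71 = 13.94 s.
Vertical velocity at impact: v_y = v_y0 − g t = 25.63 − 3.71 × 13.94 = −26.08 m/s.
Speed: |v| = √(vₓ² + v_y²) = √(54.47² + 26.08²) = 60.39 m/s.

60.4 m/s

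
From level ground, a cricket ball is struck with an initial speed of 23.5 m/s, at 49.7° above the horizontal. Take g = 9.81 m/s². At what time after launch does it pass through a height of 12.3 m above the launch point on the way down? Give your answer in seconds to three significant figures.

2.74 s

Horizontal component vₓ = 23.50 cos 49.7° = 15.20 m/s; vertical v_y0 = 23.50 sin 49.7° = 17.92 m/s.
Set y = v_y0 t − ½ g t² = 12.3: 4.905 t² − 17.92 t + 12.3 = 0.
t = [17.92 ± √(17.92² − 2·9.81·12.3)] / 9.81 = (17.92 ± 8.939) / 9.81, so t = 0.9158 s or t = 2.738 s.
The descending-branch root is 2.738 s.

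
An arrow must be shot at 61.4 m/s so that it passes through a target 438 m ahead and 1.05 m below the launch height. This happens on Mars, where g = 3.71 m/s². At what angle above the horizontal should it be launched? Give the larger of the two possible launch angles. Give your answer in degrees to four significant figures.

Trajectory: y = x tanθ − g x² (1 + tan²θ)/(2v₀²). With x = 438, y = −1.05, v₀ = 61.4, g = 3.71:
94.40 tan²θ − 438 tanθ + (93.35) = 0.
tanθ = [438 ± √(438² − 4 × 94.40 × (93.35))] / (2 × 94.40) = (438 ± 395.7) / 188.8, giving tanθ = 0.2239 or 4.416.
θ = 12.62° or 77.24°; the larger is 77.24°.

77.24°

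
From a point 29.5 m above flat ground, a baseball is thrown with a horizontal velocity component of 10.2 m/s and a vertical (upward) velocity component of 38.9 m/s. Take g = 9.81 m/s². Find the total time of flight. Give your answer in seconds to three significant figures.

8.63 s

Vertical motion (up positive, ground at y = 0): 4.905 t² − (38.90) t − 29.5 = 0, so t = (38.90 + √(38.90² + 2·9.81·29.5)) / 9.81 = (38.90 + 45.74) / 9.81 = 8.628 s.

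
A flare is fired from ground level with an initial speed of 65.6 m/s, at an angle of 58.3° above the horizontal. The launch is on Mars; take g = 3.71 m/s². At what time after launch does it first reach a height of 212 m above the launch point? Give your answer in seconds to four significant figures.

Horizontal component vₓ = 65.60 cos 58.3° = 34.47 m/s; vertical v_y0 = 65.60 sin 58.3° = 55.81 m/s.
Require v_y0 t − ½ g t² = 212, i.e. 1.855 t² − 55.81 t + 212 = 0.
Quadratic formula: t = (55.81 ± √1542.1) / 3.71 = (55.81 ± 39.27) / 3.71 → t = 4.459 s or 25.63 s.
The first (ascending) time is 4.459 s.

4.459 s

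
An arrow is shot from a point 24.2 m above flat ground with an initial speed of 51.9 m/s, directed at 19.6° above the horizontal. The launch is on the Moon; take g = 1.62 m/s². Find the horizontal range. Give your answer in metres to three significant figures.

Components: vₓ = 51.90 cos 19.6° = 48.89 m/s, v_y0 = 51.90 sin 19.6° = 17.41 m/s.
Vertical motion (up positive, ground at y = 0): 0.8100 t² − (17.41) t − 24.2 = 0, so t = (17.41 + √(17.41² + 2·1.62·24.2)) / 1.62 = (17.41 + 19.53) / 1.62 = 22.80 s.
Horizontal distance: R = vₓ t = 48.89 × 22.80 = 1115 m.

1110 m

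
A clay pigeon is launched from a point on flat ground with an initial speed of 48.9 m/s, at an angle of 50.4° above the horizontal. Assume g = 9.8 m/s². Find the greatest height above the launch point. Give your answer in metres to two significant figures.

Resolve: vₓ = 48.90 cos 50.4° = 31.17 m/s and v_y0 = 48.90 sin 50.4° = 37.68 m/s.
At the apex v_y = 0, so H = v_y0²/(2g) = 37.68²/19.60 = 72.43 m.

72 m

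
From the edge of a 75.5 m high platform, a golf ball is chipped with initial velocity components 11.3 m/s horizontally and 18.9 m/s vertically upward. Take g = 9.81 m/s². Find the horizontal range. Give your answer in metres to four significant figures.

Vertical motion (up positive, ground at y = 0): 4.905 t² − (18.90) t − 75.5 = 0, so t = (18.90 + √(18.90² + 2·9.81·75.5)) / 9.81 = (18.90 + 42.88) / 9.81 = 6.297 s.
Horizontal distance: R = vₓ t = 11.30 × 6.297 = 71.16 m.

71.16 m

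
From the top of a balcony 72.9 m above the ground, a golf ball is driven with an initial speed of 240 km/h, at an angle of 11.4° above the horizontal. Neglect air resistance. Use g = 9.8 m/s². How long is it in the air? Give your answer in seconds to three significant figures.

5.43 s

Convert: 240 km/h = 240/3.6 = 66.67 m/s.
Resolve: vₓ = 66.67 cos 11.4° = 65.35 m/s and v_y0 = 66.67 sin 11.4° = 13.18 m/s.
With up positive and y = 0 at the ground: y(t) = 72.9 + (13.18) t − 4.900 t². Setting y = 0 and taking the positive root: t = [13.18 + √(13.18² + 2·9.80·72.9)] / 9.80 = (13.18 + 40.03) / 9.80 = 5.429 s.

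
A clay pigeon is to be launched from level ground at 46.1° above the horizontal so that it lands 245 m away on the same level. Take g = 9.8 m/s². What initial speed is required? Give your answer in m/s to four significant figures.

49.02 m/s

From R = (v₀² / g) sin 2θ: v₀ = √(gR / sin 2θ).
v₀ = √(9.80 × 245 / sin 92.20°) = √(2401 / 0.9993) = √2402.8 = 49.02 m/s.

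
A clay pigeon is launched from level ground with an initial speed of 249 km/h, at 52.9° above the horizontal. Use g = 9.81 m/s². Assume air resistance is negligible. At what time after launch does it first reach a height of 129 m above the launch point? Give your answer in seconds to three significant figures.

Convert: 249 km/h = 249/3.6 = 69.17 m/s.
Horizontal component vₓ = 69.17 cos 52.9° = 41.72 m/s; vertical v_y0 = 69.17 sin 52.9° = 55.17 m/s.
Height y(t) = 55.17 t − 4.905 t² = 129 gives 4.905 t² − 55.17 t + 129 = 0.
t = [55.17 ± √(55.17² − 2·9.81·129)] / 9.81 = (55.17 ± 22.63) / 9.81, so t = 3.316 s or t = 7.931 s.
The first (ascending) time is 3.316 s.

3.32 s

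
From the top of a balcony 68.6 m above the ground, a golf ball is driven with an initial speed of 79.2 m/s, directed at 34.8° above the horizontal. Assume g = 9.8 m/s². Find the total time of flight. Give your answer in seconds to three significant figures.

Horizontal component vₓ = 79.20 cos 34.8° = 65.04 m/s; vertical v_y0 = 79.20 sin 34.8° = 45.20 m/s.
The projectile lands when y = 68.6 + (45.20) t − ½·9.80·t² = 0. Positive root: t = (45.20 + √(45.20² + 2·9.80·68.6)) / 9.80 = (45.20 + 58.20) / 9.80 = 10.55 s.

10.6 s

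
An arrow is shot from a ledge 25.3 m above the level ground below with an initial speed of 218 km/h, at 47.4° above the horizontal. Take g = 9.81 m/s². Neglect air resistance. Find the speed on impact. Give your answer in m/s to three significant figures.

64.5 m/s

Convert: 218 km/h = 218/3.6 = 60.56 m/s.
vₓ = 60.56 cos 47.4° = 40.99 m/s; v_y0 = 60.56 sin 47.4° = 44.57 m/s.
The projectile lands when y = 25.3 + (44.57) t − ½·9.81·t² = 0. Positive root: t = (44.57 + √(44.57² + 2·9.81·25.3)) / 9.81 = (44.57 + 49.83) / 9.81 = 9.624 s.
Vertical velocity at impact: v_y = v_y0 − g t = 44.57 − 9.81 × 9.624 = −49.83 m/s.
Speed: |v| = √(vₓ² + v_y²) = √(40.99² + 49.83²) = 64.52 m/s.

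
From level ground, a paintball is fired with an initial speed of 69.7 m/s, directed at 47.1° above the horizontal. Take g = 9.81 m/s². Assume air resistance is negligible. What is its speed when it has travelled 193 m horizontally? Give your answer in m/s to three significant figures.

Components: vₓ = 69.70 cos 47.1° = 47.45 m/s, v_y0 = 69.70 sin 47.1° = 51.06 m/s.
x = vₓ t ⇒ t = 193/47.45 = 4.068 s.
Vertical velocity there: v_y = v_y0 − g t = 51.06 − 9.81 × 4.068 = 11.15 m/s.
Speed: √(vₓ² + v_y²) = √(47.45² + 11.15²) = 48.74 m/s.

48.7 m/s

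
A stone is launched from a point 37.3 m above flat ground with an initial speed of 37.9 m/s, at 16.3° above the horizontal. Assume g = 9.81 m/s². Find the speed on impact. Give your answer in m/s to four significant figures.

46.56 m/s

Components: vₓ = 37.90 cos 16.3° = 36.38 m/s, v_y0 = 37.90 sin 16.3° = 10.64 m/s.
With up positive and y = 0 at the ground: y(t) = 37.3 + (10.64) t − 4.905 t². Setting y = 0 and taking the positive root: t = [10.64 + √(10.64² + 2·9.81·37.3)] / 9.81 = (10.64 + 29.07) / 9.81 = 4.047 s.
Vertical velocity at impact: v_y = v_y0 − g t = 10.64 − 9.81 × 4.047 = −29.07 m/s.
Speed: |v| = √(vₓ² + v_y²) = √(36.38² + 29.07²) = 46.56 m/s.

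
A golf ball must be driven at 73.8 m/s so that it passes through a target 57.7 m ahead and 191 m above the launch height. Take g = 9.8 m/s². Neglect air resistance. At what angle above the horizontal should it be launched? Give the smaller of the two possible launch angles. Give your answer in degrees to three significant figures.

77.0°

Trajectory: y = x tanθ − g x² (1 + tan²θ)/(2v₀²). With x = 57.7, y = 191, v₀ = 73.8, g = 9.80:
2.995 tan²θ − 57.7 tanθ + (194.0) = 0.
tanθ = [57.7 ± √(57.7² − 4 × 2.995 × (194.0))] / (2 × 2.995) = (57.7 ± 31.70) / 5.991, giving tanθ = 4.340 or 14.92.
θ = 77.02° or 86.17°; the smaller is 77.02°.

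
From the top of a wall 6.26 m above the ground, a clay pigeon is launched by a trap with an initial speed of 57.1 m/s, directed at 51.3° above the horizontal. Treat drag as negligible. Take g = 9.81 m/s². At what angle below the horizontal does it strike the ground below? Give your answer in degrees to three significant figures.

Horizontal component vₓ = 57.10 cos 51.3° = 35.70 m/s; vertical v_y0 = 57.10 sin 51.3° = 44.56 m/s.
The projectile lands when y = 6.26 + (44.56) t − ½·9.81·t² = 0. Positive root: t = (44.56 + √(44.56² + 2·9.81·6.26)) / 9.81 = (44.56 + 45.92) / 9.81 = 9.224 s.
At impact: v_y = v_y0 − g t = −45.92 m/s; vₓ = 35.70 m/s.
Angle below horizontal: arctan(|v_y|/vₓ) = arctan(45.92/35.70) = 52.14°.

52.1°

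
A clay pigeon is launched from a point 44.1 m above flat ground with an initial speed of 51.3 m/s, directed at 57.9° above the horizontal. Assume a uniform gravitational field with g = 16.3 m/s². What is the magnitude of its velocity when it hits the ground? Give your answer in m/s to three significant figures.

63.8 m/s

Components: vₓ = 51.30 cos 57.9° = 27.26 m/s, v_y0 = 51.30 sin 57.9° = 43.46 m/s.
Vertical motion (up positive, ground at y = 0): 8.150 t² − (43.46) t − 44.1 = 0, so t = (43.46 + √(43.46² + 2·16.3·44.1)) / 16.3 = (43.46 + 57.67) / 16.3 = 6.204 s.
Vertical velocity at impact: v_y = v_y0 − g t = 43.46 − 16.3 × 6.204 = −57.67 m/s.
Speed: |v| = √(vₓ² + v_y²) = √(27.26² + 57.67²) = 63.79 m/s.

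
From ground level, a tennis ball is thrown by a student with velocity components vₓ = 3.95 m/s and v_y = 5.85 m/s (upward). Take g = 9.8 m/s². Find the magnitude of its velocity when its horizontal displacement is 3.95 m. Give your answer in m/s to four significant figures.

Time to reach x = 3.95 m: t = x/vₓ = 3.95/3.950 = 1.000 s.
Vertical velocity there: v_y = v_y0 − g t = 5.850 − 9.80 × 1.000 = −3.950 m/s.
Speed: √(vₓ² + v_y²) = √(3.950² + 3.950²) = 5.586 m/s.

5.586 m/s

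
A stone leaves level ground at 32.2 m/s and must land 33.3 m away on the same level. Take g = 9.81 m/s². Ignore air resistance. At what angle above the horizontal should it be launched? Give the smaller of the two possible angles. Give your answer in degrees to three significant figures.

R = v₀² sin 2θ / g gives sin 2θ = gR/v₀² = 9.81·33.3/32.2² = 0.3151.
2θ = 18.36° or 180° − 18.36° = 161.6°, so θ = 9.182° or 80.82°.
The smaller angle is 9.182°.

9.18°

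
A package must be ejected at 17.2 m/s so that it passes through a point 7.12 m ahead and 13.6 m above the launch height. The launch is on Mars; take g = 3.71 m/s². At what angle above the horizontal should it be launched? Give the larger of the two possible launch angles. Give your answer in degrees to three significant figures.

Trajectory: y = x tanθ − g x² (1 + tan²θ)/(2v₀²). With x = 7.12, y = 13.6, v₀ = 17.2, g = 3.71:
0.3179 tan²θ − 7.12 tanθ + (13.92) = 0.
tanθ = [7.12 ± √(7.12² − 4 × 0.3179 × (13.92))] / (2 × 0.3179) = (7.12 ± 5.744) / 0.6357, giving tanθ = 2.164 or 20.24.
θ = 65.20° or 87.17°; the larger is 87.17°.

87.2°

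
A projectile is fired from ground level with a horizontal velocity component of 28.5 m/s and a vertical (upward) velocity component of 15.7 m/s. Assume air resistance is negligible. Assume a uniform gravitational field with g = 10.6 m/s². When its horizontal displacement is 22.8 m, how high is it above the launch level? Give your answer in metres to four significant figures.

9.168 m

Time to reach x = 22.8 m: t = x/vₓ = 22.8/28.50 = 0.8000 s.
Height: y = v_y0 t − ½ g t² = 15.70 × 0.8000 − 5.300 × 0.8000² = 12.56 − 3.392 = 9.168 m.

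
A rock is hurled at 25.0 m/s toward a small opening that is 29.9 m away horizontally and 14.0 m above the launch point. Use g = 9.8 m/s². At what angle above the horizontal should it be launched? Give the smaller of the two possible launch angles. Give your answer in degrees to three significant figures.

Trajectory: y = x tanθ − g x² (1 + tan²θ)/(2v₀²). With x = 29.9, y = 14.0, v₀ = 25.0, g = 9.80:
7.009 tan²θ − 29.9 tanθ + (21.01) = 0.
tanθ = [29.9 ± √(29.9² − 4 × 7.009 × (21.01))] / (2 × 7.009) = (29.9 ± 17.46) / 14.02, giving tanθ = 0.8871 or 3.379.
θ = 41.58° or 73.51°; the smaller is 41.58°.

41.6°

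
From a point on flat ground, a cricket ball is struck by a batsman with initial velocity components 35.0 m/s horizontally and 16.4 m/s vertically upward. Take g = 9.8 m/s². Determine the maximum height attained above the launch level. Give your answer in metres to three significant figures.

Peak height H = v_y0² / (2g) = 268.96 / 19.60 = 13.72 m.

13.7 m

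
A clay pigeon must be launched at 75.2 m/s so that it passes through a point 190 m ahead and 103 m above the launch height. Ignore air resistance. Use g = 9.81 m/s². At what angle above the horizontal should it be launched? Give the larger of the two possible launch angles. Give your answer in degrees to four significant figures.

79.22°

Trajectory: y = x tanθ − g x² (1 + tan²θ)/(2v₀²). With x = 190, y = 103, v₀ = 75.2, g = 9.81:
31.31 tan²θ − 190 tanθ + (134.3) = 0.
tanθ = [190 ± √(190² − 4 × 31.31 × (134.3))] / (2 × 31.31) = (190 ± 138.8) / 62.62, giving tanθ = 0.8169 or 5.251.
θ = 39.24° or 79.22°; the larger is 79.22°.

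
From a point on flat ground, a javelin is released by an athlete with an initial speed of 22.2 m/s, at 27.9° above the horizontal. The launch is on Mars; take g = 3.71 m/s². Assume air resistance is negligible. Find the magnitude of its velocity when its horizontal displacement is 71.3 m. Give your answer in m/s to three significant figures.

Horizontal component vₓ = 22.20 cos 27.9° = 19.62 m/s; vertical v_y0 = 22.20 sin 27.9° = 10.39 m/s.
At x = 71.3 m, t = x/vₓ = 71.3/19.62 = 3.634 s.
Vertical velocity there: v_y = v_y0 − g t = 10.39 − 3.71 × 3.634 = −3.095 m/s.
Speed: √(vₓ² + v_y²) = √(19.62² + 3.095²) = 19.86 m/s.

19.9 m/s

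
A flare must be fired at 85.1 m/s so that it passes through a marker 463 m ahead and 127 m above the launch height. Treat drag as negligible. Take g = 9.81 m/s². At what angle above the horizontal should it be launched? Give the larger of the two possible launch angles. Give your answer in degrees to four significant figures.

67.48°

Trajectory: y = x tanθ − g x² (1 + tan²θ)/(2v₀²). With x = 463, y = 127, v₀ = 85.1, g = 9.81:
145.2 tan²θ − 463 tanθ + (272.2) = 0.
tanθ = [463 ± √(463² − 4 × 145.2 × (272.2))] / (2 × 145.2) = (463 ± 237.3) / 290.4, giving tanθ = 0.7774 or 2.411.
θ = 37.86° or 67.48°; the larger is 67.48°.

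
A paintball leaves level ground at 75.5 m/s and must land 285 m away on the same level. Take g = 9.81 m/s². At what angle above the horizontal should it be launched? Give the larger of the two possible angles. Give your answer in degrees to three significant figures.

75.3°

From R = (v₀²/g) sin 2θ: sin 2θ = 9.81 × 285 / 5700.2 = 0.4905.
2θ = 29.37° or 180° − 29.37° = 150.6°, so θ = 14.69° or 75.31°.
The larger angle is 75.31°.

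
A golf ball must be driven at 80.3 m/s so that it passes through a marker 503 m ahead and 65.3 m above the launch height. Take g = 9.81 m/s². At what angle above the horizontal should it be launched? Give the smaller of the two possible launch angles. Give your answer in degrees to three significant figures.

35.0°

Trajectory: y = x tanθ − g x² (1 + tan²θ)/(2v₀²). With x = 503, y = 65.3, v₀ = 80.3, g = 9.81:
192.5 tan²θ − 503 tanθ + (257.8) = 0.
tanθ = [503 ± √(503² − 4 × 192.5 × (257.8))] / (2 × 192.5) = (503 ± 233.6) / 384.9, giving tanθ = 0.6999 or 1.914.
θ = 34.99° or 62.41°; the smaller is 34.99°.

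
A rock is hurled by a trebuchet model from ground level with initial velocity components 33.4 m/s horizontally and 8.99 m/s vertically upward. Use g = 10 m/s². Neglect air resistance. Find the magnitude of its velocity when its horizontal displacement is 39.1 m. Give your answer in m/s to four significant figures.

33.51 m/s

x = vₓ t ⇒ t = 39.1/33.40 = 1.171 s.
Vertical velocity there: v_y = v_y0 − g t = 8.990 − 10.0 × 1.171 = −2.717 m/s.
Speed: √(vₓ² + v_y²) = √(33.40² + 2.717²) = 33.51 m/s.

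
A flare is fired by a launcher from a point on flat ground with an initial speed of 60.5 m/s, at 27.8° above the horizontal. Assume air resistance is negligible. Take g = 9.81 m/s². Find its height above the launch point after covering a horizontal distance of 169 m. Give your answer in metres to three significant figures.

40.2 m

Horizontal component vₓ = 60.50 cos 27.8° = 53.52 m/s; vertical v_y0 = 60.50 sin 27.8° = 28.22 m/s.
At x = 169 m, t = x/vₓ = 169/53.52 = 3.158 s.
Height: y = v_y0 t − ½ g t² = 28.22 × 3.158 − 4.905 × 3.158² = 89.10 − 48.91 = 40.19 m.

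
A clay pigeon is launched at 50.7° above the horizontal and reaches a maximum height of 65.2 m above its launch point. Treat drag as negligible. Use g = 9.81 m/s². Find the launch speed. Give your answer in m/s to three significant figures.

46.2 m/s

At the peak v_y = 0, so v_y0 = √(2gH) = √(2 × 9.81 × 65.2) = 35.77 m/s.
v_y0 = v₀ sin θ ⇒ v₀ = 35.77 / sin 50.7° = 46.22 m/s.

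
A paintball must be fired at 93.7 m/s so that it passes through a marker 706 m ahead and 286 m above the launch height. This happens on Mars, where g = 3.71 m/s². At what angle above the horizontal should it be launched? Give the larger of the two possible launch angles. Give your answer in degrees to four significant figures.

80.68°

Trajectory: y = x tanθ − g x² (1 + tan²θ)/(2v₀²). With x = 706, y = 286, v₀ = 93.7, g = 3.71:
105.3 tan²θ − 706 tanθ + (391.3) = 0.
tanθ = [706 ± √(706² − 4 × 105.3 × (391.3))] / (2 × 105.3) = (706 ± 577.6) / 210.6, giving tanθ = 0.6097 or 6.094.
θ = 31.37° or 80.68°; the larger is 80.68°.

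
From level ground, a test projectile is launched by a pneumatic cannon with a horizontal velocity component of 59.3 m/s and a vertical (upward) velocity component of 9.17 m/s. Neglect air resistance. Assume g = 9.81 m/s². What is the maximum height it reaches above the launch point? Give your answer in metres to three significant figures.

Peak height H = v_y0² / (2g) = 84.089 / 19.62 = 4.286 m.

4.29 m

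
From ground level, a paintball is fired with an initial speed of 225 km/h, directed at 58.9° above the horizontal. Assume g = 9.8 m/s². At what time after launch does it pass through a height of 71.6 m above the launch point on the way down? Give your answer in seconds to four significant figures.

9.361 s

Convert: 225 km/h = 225/3.6 = 62.50 m/s.
Components: vₓ = 62.50 cos 58.9° = 32.28 m/s, v_y0 = 62.50 sin 58.9° = 53.52 m/s.
Height y(t) = 53.52 t − 4.900 t² = 71.6 gives 4.900 t² − 53.52 t + 71.6 = 0.
t = [53.52 ± √(53.52² − 2·9.80·71.6)] / 9.80 = (53.52 ± 38.22) / 9.80, so t = 1.561 s or t = 9.361 s.
The descending-branch root is 9.361 s.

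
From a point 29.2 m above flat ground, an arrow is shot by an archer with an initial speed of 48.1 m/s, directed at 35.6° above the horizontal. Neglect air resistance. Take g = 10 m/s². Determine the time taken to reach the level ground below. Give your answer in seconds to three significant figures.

Components: vₓ = 48.10 cos 35.6° = 39.11 m/s, v_y0 = 48.10 sin 35.6° = 28.00 m/s.
The projectile lands when y = 29.2 + (28.00) t − ½·10.0·t² = 0. Positive root: t = (28.00 + √(28.00² + 2·10.0·29.2)) / 10.0 = (28.00 + 36.99) / 10.0 = 6.499 s.

6.50 s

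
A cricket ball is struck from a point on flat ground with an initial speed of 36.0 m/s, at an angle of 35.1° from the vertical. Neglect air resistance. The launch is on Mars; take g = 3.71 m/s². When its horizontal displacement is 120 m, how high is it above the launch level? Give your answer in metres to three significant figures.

108 m

Resolve: vₓ = 36.00 sin 35.1° = 20.70 m/s and v_y0 = 36.00 cos 35.1° = 29.45 m/s.
x = vₓ t ⇒ t = 120/20.70 = 5.797 s.
Height: y = v_y0 t − ½ g t² = 29.45 × 5.797 − 1.855 × 5.797² = 170.7 − 62.34 = 108.4 m.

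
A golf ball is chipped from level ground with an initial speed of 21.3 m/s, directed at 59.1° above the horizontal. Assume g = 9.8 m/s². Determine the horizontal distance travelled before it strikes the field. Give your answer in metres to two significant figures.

41 m

vₓ = 21.30 cos 59.1° = 10.94 m/s; v_y0 = 21.30 sin 59.1° = 18.28 m/s.
Time aloft: T = 2 v_y0 / g = 2 × 18.28 / 9.80 = 3.730 s.
Horizontal distance R = vₓ T = 10.94 × 3.730 = 40.80 m.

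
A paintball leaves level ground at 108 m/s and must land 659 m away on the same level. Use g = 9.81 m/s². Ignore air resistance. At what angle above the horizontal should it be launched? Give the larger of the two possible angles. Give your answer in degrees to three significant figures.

73.2°

Level-ground range R = v₀² sin(2θ)/g ⇒ sin(2θ) = gR/v₀² = 9.81 × 659 / 108² = 0.5543.
2θ = 33.66° or 180° − 33.66° = 146.3°, so θ = 16.83° or 73.17°.
The larger angle is 73.17°.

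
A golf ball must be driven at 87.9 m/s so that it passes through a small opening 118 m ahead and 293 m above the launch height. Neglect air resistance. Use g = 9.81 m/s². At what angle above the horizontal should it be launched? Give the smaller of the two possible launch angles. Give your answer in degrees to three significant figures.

73.8°

Trajectory: y = x tanθ − g x² (1 + tan²θ)/(2v₀²). With x = 118, y = 293, v₀ = 87.9, g = 9.81:
8.839 tan²θ − 118 tanθ + (301.8) = 0.
tanθ = [118 ± √(118² − 4 × 8.839 × (301.8))] / (2 × 8.839) = (118 ± 57.02) / 17.68, giving tanθ = 3.449 or 9.900.
θ = 73.83° or 84.23°; the smaller is 73.83°.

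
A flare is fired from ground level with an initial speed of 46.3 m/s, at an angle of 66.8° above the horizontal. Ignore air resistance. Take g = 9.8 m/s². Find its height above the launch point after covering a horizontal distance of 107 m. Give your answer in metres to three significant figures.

81.0 m

Resolve: vₓ = 46.30 cos 66.8° = 18.24 m/s and v_y0 = 46.30 sin 66.8° = 42.56 m/s.
x = vₓ t ⇒ t = 107/18.24 = 5.866 s.
Height: y = v_y0 t − ½ g t² = 42.56 × 5.866 − 4.900 × 5.866² = 249.6 − 168.6 = 81.02 m.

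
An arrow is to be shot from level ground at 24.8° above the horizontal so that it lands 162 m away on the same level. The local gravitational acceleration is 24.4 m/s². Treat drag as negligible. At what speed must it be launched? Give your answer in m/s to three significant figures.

On level ground R = v₀² sin 2θ / g ⇒ v₀ = √(gR / sin 2θ).
v₀ = √(24.4 × 162 / sin 49.60°) = √(3953 / 0.7615) = √5190.5 = 72.05 m/s.

72.0 m/s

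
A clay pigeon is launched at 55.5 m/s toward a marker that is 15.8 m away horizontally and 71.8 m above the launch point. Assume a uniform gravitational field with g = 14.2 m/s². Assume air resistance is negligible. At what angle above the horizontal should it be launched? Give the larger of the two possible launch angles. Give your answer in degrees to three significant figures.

87.4°

Trajectory: y = x tanθ − g x² (1 + tan²θ)/(2v₀²). With x = 15.8, y = 71.8, v₀ = 55.5, g = 14.2:
0.5754 tan²θ − 15.8 tanθ + (72.38) = 0.
tanθ = [15.8 ± √(15.8² − 4 × 0.5754 × (72.38))] / (2 × 0.5754) = (15.8 ± 9.113) / 1.151, giving tanθ = 5.810 or 21.65.
θ = 80.23° or 87.36°; the larger is 87.36°.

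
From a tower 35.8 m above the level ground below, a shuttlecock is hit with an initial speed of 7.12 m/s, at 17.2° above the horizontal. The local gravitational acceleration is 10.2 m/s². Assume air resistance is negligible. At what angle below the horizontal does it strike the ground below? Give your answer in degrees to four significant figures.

Components: vₓ = 7.120 cos 17.2° = 6.802 m/s, v_y0 = 7.120 sin 17.2° = 2.105 m/s.
The projectile lands when y = 35.8 + (2.105) t − ½·10.2·t² = 0. Positive root: t = (2.105 + √(2.105² + 2·10.2·35.8)) / 10.2 = (2.105 + 27.11) / 10.2 = 2.864 s.
At impact: v_y = v_y0 − g t = −27.11 m/s; vₓ = 6.802 m/s.
Angle below horizontal: arctan(|v_y|/vₓ) = arctan(27.11/6.802) = 75.91°.

75.91°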